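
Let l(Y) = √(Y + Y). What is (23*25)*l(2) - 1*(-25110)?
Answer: 26260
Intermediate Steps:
l(Y) = √2*√Y (l(Y) = √(2*Y) = √2*√Y)
(23*25)*l(2) - 1*(-25110) = (23*25)*(√2*√2) - 1*(-25110) = 575*2 + 25110 = 1150 + 25110 = 26260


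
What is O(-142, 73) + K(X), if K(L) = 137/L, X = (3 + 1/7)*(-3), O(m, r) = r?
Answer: 3859/66 ≈ 58.470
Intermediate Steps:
X = -66/7 (X = (3 + 1/7)*(-3) = (22/7)*(-3) = -66/7 ≈ -9.4286)
O(-142, 73) + K(X) = 73 + 137/(-66/7) = 73 + 137*(-7/66) = 73 - 959/66 = 3859/66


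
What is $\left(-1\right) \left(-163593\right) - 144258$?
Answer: $19335$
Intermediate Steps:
$\left(-1\right) \left(-163593\right) - 144258 = 163593 - 144258 = 19335$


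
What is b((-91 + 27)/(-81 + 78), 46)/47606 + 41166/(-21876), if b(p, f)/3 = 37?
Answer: -81555015/43392869 ≈ -1.8795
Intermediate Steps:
b(p, f) = 111 (b(p, f) = 3*37 = 111)
b((-91 + 27)/(-81 + 78), 46)/47606 + 41166/(-21876) = 111/47606 + 41166/(-21876) = 111*(1/47606) + 41166*(-1/21876) = 111/47606 - 6861/3646 = -81555015/43392869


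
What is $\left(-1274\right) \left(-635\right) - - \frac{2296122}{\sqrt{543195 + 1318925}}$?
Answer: $808990 + \frac{1148061 \sqrt{465530}}{465530} \approx 8.1067 \cdot 10^{5}$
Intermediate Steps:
$\left(-1274\right) \left(-635\right) - - \frac{2296122}{\sqrt{543195 + 1318925}} = 808990 - - \frac{2296122}{\sqrt{1862120}} = 808990 - - \frac{2296122}{2 \sqrt{465530}} = 808990 - - 2296122 \frac{\sqrt{465530}}{931060} = 808990 - - \frac{1148061 \sqrt{465530}}{465530} = 808990 + \frac{1148061 \sqrt{465530}}{465530}$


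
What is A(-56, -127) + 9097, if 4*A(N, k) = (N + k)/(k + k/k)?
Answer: 1528357/168 ≈ 9097.4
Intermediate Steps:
A(N, k) = (N + k)/(4*(1 + k)) (A(N, k) = ((N + k)/(k + k/k))/4 = ((N + k)/(k + 1))/4 = ((N + k)/(1 + k))/4 = (N + k)/(4*(1 + k)))
A(-56, -127) + 9097 = (-56 - 127)/(4*(1 - 127)) + 9097 = (¼)*(-183)/(-126) + 9097 = (¼)*(-1/126)*(-183) + 9097 = 61/168 + 9097 = 1528357/168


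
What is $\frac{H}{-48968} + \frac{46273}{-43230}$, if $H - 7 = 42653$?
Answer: $- \frac{256880504}{132305415} \approx -1.9416$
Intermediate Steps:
$H = 42660$ ($H = 7 + 42653 = 42660$)
$\frac{H}{-48968} + \frac{46273}{-43230} = \frac{42660}{-48968} + \frac{46273}{-43230} = 42660 \left(- \frac{1}{48968}\right) + 46273 \left(- \frac{1}{43230}\right) = - \frac{10665}{12242} - \frac{46273}{43230} = - \frac{256880504}{132305415}$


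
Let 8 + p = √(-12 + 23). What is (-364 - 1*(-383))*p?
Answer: -152 + 19*√11 ≈ -88.984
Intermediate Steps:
p = -8 + √11 (p = -8 + √(-12 + 23) = -8 + √11 ≈ -4.6834)
(-364 - 1*(-383))*p = (-364 - 1*(-383))*(-8 + √11) = (-364 + 383)*(-8 + √11) = 19*(-8 + √11) = -152 + 19*√11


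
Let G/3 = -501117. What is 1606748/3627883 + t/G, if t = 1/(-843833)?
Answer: 2038283853856644367/4602249601410951189 ≈ 0.44289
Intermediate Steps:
G = -1503351 (G = 3*(-501117) = -1503351)
t = -1/843833 ≈ -1.1851e-6
1606748/3627883 + t/G = 1606748/3627883 - 1/843833/(-1503351) = 1606748*(1/3627883) - 1/843833*(-1/1503351) = 1606748/3627883 + 1/1268577184383 = 2038283853856644367/4602249601410951189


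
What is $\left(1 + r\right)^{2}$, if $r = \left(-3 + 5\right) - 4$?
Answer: $1$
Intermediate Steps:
$r = -2$ ($r = 2 - 4 = -2$)
$\left(1 + r\right)^{2} = \left(1 - 2\right)^{2} = \left(-1\right)^{2} = 1$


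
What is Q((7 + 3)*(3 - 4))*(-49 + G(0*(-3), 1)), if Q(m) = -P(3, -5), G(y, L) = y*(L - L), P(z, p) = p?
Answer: -245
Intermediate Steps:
G(y, L) = 0 (G(y, L) = y*0 = 0)
Q(m) = 5 (Q(m) = -1*(-5) = 5)
Q((7 + 3)*(3 - 4))*(-49 + G(0*(-3), 1)) = 5*(-49 + 0) = 5*(-49) = -245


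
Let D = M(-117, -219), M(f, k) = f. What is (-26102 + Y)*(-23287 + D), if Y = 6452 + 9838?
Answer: 229640048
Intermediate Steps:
D = -117
Y = 16290
(-26102 + Y)*(-23287 + D) = (-26102 + 16290)*(-23287 - 117) = -9812*(-23404) = 229640048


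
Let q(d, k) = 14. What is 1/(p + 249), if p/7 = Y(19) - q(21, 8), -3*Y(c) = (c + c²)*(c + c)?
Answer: -3/100627 ≈ -2.9813e-5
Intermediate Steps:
Y(c) = -2*c*(c + c²)/3 (Y(c) = -(c + c²)*(c + c)/3 = -(c + c²)*2*c/3 = -2*c*(c + c²)/3)
p = -101374/3 (p = 7*((⅔)*19²*(-1 - 1*19) - 1*14) = 7*((⅔)*361*(-1 - 19) - 14) = 7*((⅔)*361*(-20) - 14) = 7*(-14440/3 - 14) = 7*(-14482/3) = -101374/3 ≈ -33791.)
1/(p + 249) = 1/(-101374/3 + 249) = 1/(-100627/3) = -3/100627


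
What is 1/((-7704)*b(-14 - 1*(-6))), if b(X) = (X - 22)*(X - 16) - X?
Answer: -1/5608512 ≈ -1.7830e-7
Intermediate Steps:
b(X) = -X + (-22 + X)*(-16 + X) (b(X) = (-22 + X)*(-16 + X) - X = -X + (-22 + X)*(-16 + X))
1/((-7704)*b(-14 - 1*(-6))) = 1/((-7704)*(352 + (-14 - 1*(-6))² - 39*(-14 - 1*(-6)))) = -1/(7704*(352 + (-14 + 6)² - 39*(-14 + 6))) = -1/(7704*(352 + (-8)² - 39*(-8))) = -1/(7704*(352 + 64 + 312)) = -1/7704/728 = -1/7704*1/728 = -1/5608512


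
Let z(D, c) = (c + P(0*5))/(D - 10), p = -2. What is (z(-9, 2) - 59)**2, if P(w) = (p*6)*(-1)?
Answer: 1288225/361 ≈ 3568.5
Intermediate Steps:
P(w) = 12 (P(w) = -2*6*(-1) = -12*(-1) = 12)
z(D, c) = (12 + c)/(-10 + D) (z(D, c) = (c + 12)/(D - 10) = (12 + c)/(-10 + D))
(z(-9, 2) - 59)**2 = ((12 + 2)/(-10 - 9) - 59)**2 = (14/(-19) - 59)**2 = (-1/19*14 - 59)**2 = (-14/19 - 59)**2 = (-1135/19)**2 = 1288225/361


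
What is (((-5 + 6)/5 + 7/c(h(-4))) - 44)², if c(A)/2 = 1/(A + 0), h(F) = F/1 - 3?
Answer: 466489/100 ≈ 4664.9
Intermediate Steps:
h(F) = -3 + F (h(F) = F*1 - 3 = F - 3 = -3 + F)
c(A) = 2/A (c(A) = 2/(A + 0) = 2/A)
(((-5 + 6)/5 + 7/c(h(-4))) - 44)² = (((-5 + 6)/5 + 7/((2/(-3 - 4)))) - 44)² = ((1*(⅕) + 7/((2/(-7)))) - 44)² = ((⅕ + 7/((2*(-⅐)))) - 44)² = ((⅕ + 7/(-2/7)) - 44)² = ((⅕ + 7*(-7/2)) - 44)² = ((⅕ - 49/2) - 44)² = (-243/10 - 44)² = (-683/10)² = 466489/100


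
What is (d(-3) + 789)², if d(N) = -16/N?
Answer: 5678689/9 ≈ 6.3097e+5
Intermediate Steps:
(d(-3) + 789)² = (-16/(-3) + 789)² = (-16*(-⅓) + 789)² = (16/3 + 789)² = (2383/3)² = 5678689/9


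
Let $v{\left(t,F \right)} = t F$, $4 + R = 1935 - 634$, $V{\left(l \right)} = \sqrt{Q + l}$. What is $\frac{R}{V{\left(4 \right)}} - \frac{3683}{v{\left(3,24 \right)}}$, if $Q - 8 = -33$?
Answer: $- \frac{3683}{72} - \frac{1297 i \sqrt{21}}{21} \approx -51.153 - 283.03 i$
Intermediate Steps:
$Q = -25$ ($Q = 8 - 33 = -25$)
$V{\left(l \right)} = \sqrt{-25 + l}$
$R = 1297$ ($R = -4 + \left(1935 - 634\right) = -4 + 1301 = 1297$)
$v{\left(t,F \right)} = F t$
$\frac{R}{V{\left(4 \right)}} - \frac{3683}{v{\left(3,24 \right)}} = \frac{1297}{\sqrt{-25 + 4}} - \frac{3683}{24 \cdot 3} = \frac{1297}{\sqrt{-21}} - \frac{3683}{72} = \frac{1297}{i \sqrt{21}} - \frac{3683}{72} = 1297 \left(- \frac{i \sqrt{21}}{21}\right) - \frac{3683}{72} = - \frac{1297 i \sqrt{21}}{21} - \frac{3683}{72} = - \frac{3683}{72} - \frac{1297 i \sqrt{21}}{21}$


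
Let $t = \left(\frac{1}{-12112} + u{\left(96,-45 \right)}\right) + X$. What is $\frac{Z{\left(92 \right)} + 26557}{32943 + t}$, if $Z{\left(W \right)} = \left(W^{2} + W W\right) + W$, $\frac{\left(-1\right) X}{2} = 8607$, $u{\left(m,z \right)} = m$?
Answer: $\frac{527804624}{191672399} \approx 2.7537$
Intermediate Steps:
$X = -17214$ ($X = \left(-2\right) 8607 = -17214$)
$Z{\left(W \right)} = W + 2 W^{2}$ ($Z{\left(W \right)} = \left(W^{2} + W^{2}\right) + W = 2 W^{2} + W = W + 2 W^{2}$)
$t = - \frac{207333217}{12112}$ ($t = \left(\frac{1}{-12112} + 96\right) - 17214 = \left(- \frac{1}{12112} + 96\right) - 17214 = \frac{1162751}{12112} - 17214 = - \frac{207333217}{12112} \approx -17118.0$)
$\frac{Z{\left(92 \right)} + 26557}{32943 + t} = \frac{92 \left(1 + 2 \cdot 92\right) + 26557}{32943 - \frac{207333217}{12112}} = \frac{92 \left(1 + 184\right) + 26557}{\frac{191672399}{12112}} = \left(92 \cdot 185 + 26557\right) \frac{12112}{191672399} = \left(17020 + 26557\right) \frac{12112}{191672399} = 43577 \cdot \frac{12112}{191672399} = \frac{527804624}{191672399}$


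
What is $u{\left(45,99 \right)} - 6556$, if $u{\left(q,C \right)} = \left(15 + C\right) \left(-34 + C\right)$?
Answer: $854$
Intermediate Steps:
$u{\left(q,C \right)} = \left(-34 + C\right) \left(15 + C\right)$
$u{\left(45,99 \right)} - 6556 = \left(-510 + 99^{2} - 1881\right) - 6556 = \left(-510 + 9801 - 1881\right) - 6556 = 7410 - 6556 = 854$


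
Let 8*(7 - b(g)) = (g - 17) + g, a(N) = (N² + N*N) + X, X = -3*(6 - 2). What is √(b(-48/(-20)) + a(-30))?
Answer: √718610/20 ≈ 42.385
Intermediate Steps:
X = -12 (X = -3*4 = -12)
a(N) = -12 + 2*N² (a(N) = (N² + N*N) - 12 = (N² + N²) - 12 = 2*N² - 12 = -12 + 2*N²)
b(g) = 73/8 - g/4 (b(g) = 7 - ((g - 17) + g)/8 = 7 - ((-17 + g) + g)/8 = 7 - (-17 + 2*g)/8 = 7 + (17/8 - g/4) = 73/8 - g/4)
√(b(-48/(-20)) + a(-30)) = √((73/8 - (-12)/(-20)) + (-12 + 2*(-30)²)) = √((73/8 - (-12)*(-1)/20) + (-12 + 2*900)) = √((73/8 - ¼*12/5) + (-12 + 1800)) = √((73/8 - ⅗) + 1788) = √(341/40 + 1788) = √(71861/40) = √718610/20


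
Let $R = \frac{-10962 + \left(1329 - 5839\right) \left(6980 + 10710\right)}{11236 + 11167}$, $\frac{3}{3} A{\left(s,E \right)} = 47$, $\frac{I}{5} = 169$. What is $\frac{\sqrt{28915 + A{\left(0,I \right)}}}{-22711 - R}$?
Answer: $- \frac{22403 \sqrt{3218}}{143000557} \approx -0.0088871$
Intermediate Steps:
$I = 845$ ($I = 5 \cdot 169 = 845$)
$A{\left(s,E \right)} = 47$
$R = - \frac{79792862}{22403}$ ($R = \frac{-10962 - 79781900}{22403} = \left(-10962 - 79781900\right) \frac{1}{22403} = \left(-79792862\right) \frac{1}{22403} = - \frac{79792862}{22403} \approx -3561.7$)
$\frac{\sqrt{28915 + A{\left(0,I \right)}}}{-22711 - R} = \frac{\sqrt{28915 + 47}}{-22711 - - \frac{79792862}{22403}} = \frac{\sqrt{28962}}{-22711 + \frac{79792862}{22403}} = \frac{3 \sqrt{3218}}{- \frac{429001671}{22403}} = 3 \sqrt{3218} \left(- \frac{22403}{429001671}\right) = - \frac{22403 \sqrt{3218}}{143000557}$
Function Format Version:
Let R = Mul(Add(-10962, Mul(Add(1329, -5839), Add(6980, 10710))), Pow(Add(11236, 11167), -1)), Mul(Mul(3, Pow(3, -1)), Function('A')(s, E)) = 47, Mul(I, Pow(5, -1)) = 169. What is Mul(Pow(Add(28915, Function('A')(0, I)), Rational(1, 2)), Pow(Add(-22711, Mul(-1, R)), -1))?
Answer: Mul(Rational(-22403, 143000557), Pow(3218, Rational(1, 2))) ≈ -0.0088871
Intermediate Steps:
I = 845 (I = Mul(5, 169) = 845)
Function('A')(s, E) = 47
R = Rational(-79792862, 22403) (R = Mul(Add(-10962, Mul(-4510, 17690)), Pow(22403, -1)) = Mul(Add(-10962, -79781900), Rational(1, 22403)) = Mul(-79792862, Rational(1, 22403)) = Rational(-79792862, 22403) ≈ -3561.7)
Mul(Pow(Add(28915, Function('A')(0, I)), Rational(1, 2)), Pow(Add(-22711, Mul(-1, R)), -1)) = Mul(Pow(Add(28915, 47), Rational(1, 2)), Pow(Add(-22711, Mul(-1, Rational(-79792862, 22403))), -1)) = Mul(Pow(28962, Rational(1, 2)), Pow(Add(-22711, Rational(79792862, 22403)), -1)) = Mul(Mul(3, Pow(3218, Rational(1, 2))), Pow(Rational(-429001671, 22403), -1)) = Mul(Mul(3, Pow(3218, Rational(1, 2))), Rational(-22403, 429001671)) = Mul(Rational(-22403, 143000557), Pow(3218, Rational(1, 2)))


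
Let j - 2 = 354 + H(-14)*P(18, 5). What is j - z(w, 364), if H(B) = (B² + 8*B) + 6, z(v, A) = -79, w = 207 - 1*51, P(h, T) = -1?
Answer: 345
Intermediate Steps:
w = 156 (w = 207 - 51 = 156)
H(B) = 6 + B² + 8*B
j = 266 (j = 2 + (354 + (6 + (-14)² + 8*(-14))*(-1)) = 2 + (354 + (6 + 196 - 112)*(-1)) = 2 + (354 + 90*(-1)) = 2 + (354 - 90) = 2 + 264 = 266)
j - z(w, 364) = 266 - 1*(-79) = 266 + 79 = 345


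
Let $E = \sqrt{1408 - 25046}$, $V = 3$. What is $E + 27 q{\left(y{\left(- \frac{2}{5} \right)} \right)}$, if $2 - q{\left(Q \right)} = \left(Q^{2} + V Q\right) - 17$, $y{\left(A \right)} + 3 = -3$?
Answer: $27 + i \sqrt{23638} \approx 27.0 + 153.75 i$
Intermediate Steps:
$y{\left(A \right)} = -6$ ($y{\left(A \right)} = -3 - 3 = -6$)
$q{\left(Q \right)} = 19 - Q^{2} - 3 Q$ ($q{\left(Q \right)} = 2 - \left(\left(Q^{2} + 3 Q\right) - 17\right) = 2 - \left(-17 + Q^{2} + 3 Q\right) = 19 - Q^{2} - 3 Q$)
$E = i \sqrt{23638}$ ($E = \sqrt{-23638} = i \sqrt{23638} \approx 153.75 i$)
$E + 27 q{\left(y{\left(- \frac{2}{5} \right)} \right)} = i \sqrt{23638} + 27 \left(19 - \left(-6\right)^{2} - -18\right) = i \sqrt{23638} + 27 \left(19 - 36 + 18\right) = i \sqrt{23638} + 27 \cdot 1 = i \sqrt{23638} + 27 = 27 + i \sqrt{23638}$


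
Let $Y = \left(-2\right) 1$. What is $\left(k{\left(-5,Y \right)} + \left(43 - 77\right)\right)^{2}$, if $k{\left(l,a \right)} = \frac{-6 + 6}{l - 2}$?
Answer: $1156$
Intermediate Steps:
$Y = -2$
$k{\left(l,a \right)} = 0$ ($k{\left(l,a \right)} = \frac{0}{-2 + l} = 0$)
$\left(k{\left(-5,Y \right)} + \left(43 - 77\right)\right)^{2} = \left(0 + \left(43 - 77\right)\right)^{2} = \left(0 - 34\right)^{2} = \left(-34\right)^{2} = 1156$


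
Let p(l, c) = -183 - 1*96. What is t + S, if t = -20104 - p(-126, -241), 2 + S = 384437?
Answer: 364610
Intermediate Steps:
S = 384435 (S = -2 + 384437 = 384435)
p(l, c) = -279 (p(l, c) = -183 - 96 = -279)
t = -19825 (t = -20104 - 1*(-279) = -20104 + 279 = -19825)
t + S = -19825 + 384435 = 364610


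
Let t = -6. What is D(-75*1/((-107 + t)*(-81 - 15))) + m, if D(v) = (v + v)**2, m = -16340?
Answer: -53413237135/3268864 ≈ -16340.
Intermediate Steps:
D(v) = 4*v**2 (D(v) = (2*v)**2 = 4*v**2)
D(-75*1/((-107 + t)*(-81 - 15))) + m = 4*(-75*1/((-107 - 6)*(-81 - 15)))**2 - 16340 = 4*(-75/((-113*(-96))))**2 - 16340 = 4*(-75/10848)**2 - 16340 = 4*(-75*1/10848)**2 - 16340 = 4*(-25/3616)**2 - 16340 = 4*(625/13075456) - 16340 = 625/3268864 - 16340 = -53413237135/3268864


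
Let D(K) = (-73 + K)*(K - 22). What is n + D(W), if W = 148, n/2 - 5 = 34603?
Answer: 78666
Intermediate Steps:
n = 69216 (n = 10 + 2*34603 = 10 + 69206 = 69216)
D(K) = (-73 + K)*(-22 + K)
n + D(W) = 69216 + (1606 + 148² - 95*148) = 69216 + (1606 + 21904 - 14060) = 69216 + 9450 = 78666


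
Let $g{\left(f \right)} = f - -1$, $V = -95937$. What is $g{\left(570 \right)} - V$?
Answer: $96508$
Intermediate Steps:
$g{\left(f \right)} = 1 + f$ ($g{\left(f \right)} = f + 1 = 1 + f$)
$g{\left(570 \right)} - V = \left(1 + 570\right) - -95937 = 571 + 95937 = 96508$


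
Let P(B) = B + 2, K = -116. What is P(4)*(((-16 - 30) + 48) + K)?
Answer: -684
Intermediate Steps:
P(B) = 2 + B
P(4)*(((-16 - 30) + 48) + K) = (2 + 4)*(((-16 - 30) + 48) - 116) = 6*((-46 + 48) - 116) = 6*(2 - 116) = 6*(-114) = -684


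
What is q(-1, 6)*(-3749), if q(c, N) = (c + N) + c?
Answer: -14996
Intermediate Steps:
q(c, N) = N + 2*c (q(c, N) = (N + c) + c = N + 2*c)
q(-1, 6)*(-3749) = (6 + 2*(-1))*(-3749) = (6 - 2)*(-3749) = 4*(-3749) = -14996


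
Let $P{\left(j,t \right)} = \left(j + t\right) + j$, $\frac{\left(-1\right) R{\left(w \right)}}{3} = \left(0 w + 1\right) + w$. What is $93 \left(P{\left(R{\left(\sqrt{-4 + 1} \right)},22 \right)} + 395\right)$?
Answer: $38223 - 558 i \sqrt{3} \approx 38223.0 - 966.48 i$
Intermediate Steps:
$R{\left(w \right)} = -3 - 3 w$ ($R{\left(w \right)} = - 3 \left(\left(0 w + 1\right) + w\right) = - 3 \left(\left(0 + 1\right) + w\right) = - 3 \left(1 + w\right) = -3 - 3 w$)
$P{\left(j,t \right)} = t + 2 j$
$93 \left(P{\left(R{\left(\sqrt{-4 + 1} \right)},22 \right)} + 395\right) = 93 \left(\left(22 + 2 \left(-3 - 3 \sqrt{-4 + 1}\right)\right) + 395\right) = 93 \left(\left(22 + 2 \left(-3 - 3 \sqrt{-3}\right)\right) + 395\right) = 93 \left(\left(22 + 2 \left(-3 - 3 i \sqrt{3}\right)\right) + 395\right) = 93 \left(\left(22 - \left(6 + 6 i \sqrt{3}\right)\right) + 395\right) = 93 \left(\left(16 - 6 i \sqrt{3}\right) + 395\right) = 93 \left(411 - 6 i \sqrt{3}\right) = 38223 - 558 i \sqrt{3}$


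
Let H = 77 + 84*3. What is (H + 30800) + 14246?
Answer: 45375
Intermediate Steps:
H = 329 (H = 77 + 252 = 329)
(H + 30800) + 14246 = (329 + 30800) + 14246 = 31129 + 14246 = 45375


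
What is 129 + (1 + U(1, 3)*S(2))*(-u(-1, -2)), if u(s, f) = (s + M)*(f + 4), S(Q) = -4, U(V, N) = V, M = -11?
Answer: 57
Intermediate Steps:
u(s, f) = (-11 + s)*(4 + f) (u(s, f) = (s - 11)*(f + 4) = (-11 + s)*(4 + f))
129 + (1 + U(1, 3)*S(2))*(-u(-1, -2)) = 129 + (1 + 1*(-4))*(-(-44 - 11*(-2) + 4*(-1) - 2*(-1))) = 129 + (1 - 4)*(-(-44 + 22 - 4 + 2)) = 129 - (-3)*(-24) = 129 - 3*24 = 129 - 72 = 57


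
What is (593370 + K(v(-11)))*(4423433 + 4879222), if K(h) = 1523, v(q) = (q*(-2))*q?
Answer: 5534084340915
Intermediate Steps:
v(q) = -2*q² (v(q) = (-2*q)*q = -2*q²)
(593370 + K(v(-11)))*(4423433 + 4879222) = (593370 + 1523)*(4423433 + 4879222) = 594893*9302655 = 5534084340915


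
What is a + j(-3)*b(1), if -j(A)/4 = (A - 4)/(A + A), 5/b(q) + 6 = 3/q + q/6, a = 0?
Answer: 140/17 ≈ 8.2353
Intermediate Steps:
b(q) = 5/(-6 + 3/q + q/6) (b(q) = 5/(-6 + (3/q + q/6)) = 5/(-6 + 3/q + q/6))
j(A) = -2*(-4 + A)/A (j(A) = -4*(A - 4)/(A + A) = -4*(-4 + A)/(2*A) = -4*(-4 + A)*1/(2*A) = -2*(-4 + A)/A)
a + j(-3)*b(1) = 0 + (-2 + 8/(-3))*(30*1/(18 + 1² - 36*1)) = 0 + (-2 + 8*(-⅓))*(30*1/(18 + 1 - 36)) = 0 + (-2 - 8/3)*(30*1/(-17)) = 0 - 140*(-1)/17 = 0 - 14/3*(-30/17) = 0 + 140/17 = 140/17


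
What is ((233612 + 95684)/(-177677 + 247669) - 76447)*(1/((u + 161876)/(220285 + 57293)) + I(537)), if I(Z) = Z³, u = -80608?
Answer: -4208279514935648801031/355506866 ≈ -1.1837e+13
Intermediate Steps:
((233612 + 95684)/(-177677 + 247669) - 76447)*(1/((u + 161876)/(220285 + 57293)) + I(537)) = ((233612 + 95684)/(-177677 + 247669) - 76447)*(1/((-80608 + 161876)/(220285 + 57293)) + 537³) = (329296/69992 - 76447)*(1/(81268/277578) + 154854153) = (329296*(1/69992) - 76447)*(1/(81268*(1/277578)) + 154854153) = (41162/8749 - 76447)*(1/(40634/138789) + 154854153) = -668793641*(138789/40634 + 154854153)/8749 = -668793641/8749*6292343791791/40634 = -4208279514935648801031/355506866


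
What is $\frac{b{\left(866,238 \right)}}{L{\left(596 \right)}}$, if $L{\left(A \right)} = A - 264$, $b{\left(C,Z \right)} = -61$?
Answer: $- \frac{61}{332} \approx -0.18373$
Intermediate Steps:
$L{\left(A \right)} = -264 + A$
$\frac{b{\left(866,238 \right)}}{L{\left(596 \right)}} = - \frac{61}{-264 + 596} = - \frac{61}{332}$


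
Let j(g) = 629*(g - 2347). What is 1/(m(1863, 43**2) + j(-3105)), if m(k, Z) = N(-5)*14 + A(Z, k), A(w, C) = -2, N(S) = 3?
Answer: -1/3429268 ≈ -2.9161e-7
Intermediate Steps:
m(k, Z) = 40 (m(k, Z) = 3*14 - 2 = 42 - 2 = 40)
j(g) = -1476263 + 629*g (j(g) = 629*(-2347 + g) = -1476263 + 629*g)
1/(m(1863, 43**2) + j(-3105)) = 1/(40 + (-1476263 + 629*(-3105))) = 1/(40 + (-1476263 - 1953045)) = 1/(40 - 3429308) = 1/(-3429268) = -1/3429268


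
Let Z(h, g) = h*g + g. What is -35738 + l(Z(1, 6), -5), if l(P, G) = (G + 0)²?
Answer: -35713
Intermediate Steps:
Z(h, g) = g + g*h (Z(h, g) = g*h + g = g + g*h)
l(P, G) = G²
-35738 + l(Z(1, 6), -5) = -35738 + (-5)² = -35738 + 25 = -35713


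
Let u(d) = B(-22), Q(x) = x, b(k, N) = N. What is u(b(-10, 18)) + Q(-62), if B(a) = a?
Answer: -84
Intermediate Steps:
u(d) = -22
u(b(-10, 18)) + Q(-62) = -22 - 62 = -84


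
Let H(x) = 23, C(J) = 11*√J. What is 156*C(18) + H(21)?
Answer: 23 + 5148*√2 ≈ 7303.4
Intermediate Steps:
156*C(18) + H(21) = 156*(11*√18) + 23 = 156*(11*(3*√2)) + 23 = 156*(33*√2) + 23 = 5148*√2 + 23 = 23 + 5148*√2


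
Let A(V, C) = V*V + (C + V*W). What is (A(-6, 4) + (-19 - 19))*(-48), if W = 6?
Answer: 1632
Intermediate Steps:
A(V, C) = C + V**2 + 6*V (A(V, C) = V*V + (C + V*6) = V**2 + (C + 6*V) = C + V**2 + 6*V)
(A(-6, 4) + (-19 - 19))*(-48) = ((4 + (-6)**2 + 6*(-6)) + (-19 - 19))*(-48) = ((4 + 36 - 36) - 38)*(-48) = (4 - 38)*(-48) = -34*(-48) = 1632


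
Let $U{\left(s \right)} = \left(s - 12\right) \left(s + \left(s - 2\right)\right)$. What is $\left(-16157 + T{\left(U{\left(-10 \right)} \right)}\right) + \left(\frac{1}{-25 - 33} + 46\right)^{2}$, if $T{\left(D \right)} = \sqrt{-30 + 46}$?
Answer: $- \frac{47225803}{3364} \approx -14039.0$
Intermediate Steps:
$U{\left(s \right)} = \left(-12 + s\right) \left(-2 + 2 s\right)$ ($U{\left(s \right)} = \left(-12 + s\right) \left(s + \left(s - 2\right)\right) = \left(-12 + s\right) \left(s + \left(-2 + s\right)\right) = \left(-12 + s\right) \left(-2 + 2 s\right)$)
$T{\left(D \right)} = 4$ ($T{\left(D \right)} = \sqrt{16} = 4$)
$\left(-16157 + T{\left(U{\left(-10 \right)} \right)}\right) + \left(\frac{1}{-25 - 33} + 46\right)^{2} = \left(-16157 + 4\right) + \left(\frac{1}{-25 - 33} + 46\right)^{2} = -16153 + \left(\frac{1}{-58} + 46\right)^{2} = -16153 + \left(- \frac{1}{58} + 46\right)^{2} = -16153 + \left(\frac{2667}{58}\right)^{2} = -16153 + \frac{7112889}{3364} = - \frac{47225803}{3364}$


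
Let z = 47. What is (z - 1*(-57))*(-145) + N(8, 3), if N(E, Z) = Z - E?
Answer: -15085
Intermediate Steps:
(z - 1*(-57))*(-145) + N(8, 3) = (47 - 1*(-57))*(-145) + (3 - 1*8) = (47 + 57)*(-145) + (3 - 8) = 104*(-145) - 5 = -15080 - 5 = -15085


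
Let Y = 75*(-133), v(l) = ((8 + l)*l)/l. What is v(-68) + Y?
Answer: -10035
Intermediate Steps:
v(l) = 8 + l (v(l) = (l*(8 + l))/l = 8 + l)
Y = -9975
v(-68) + Y = (8 - 68) - 9975 = -60 - 9975 = -10035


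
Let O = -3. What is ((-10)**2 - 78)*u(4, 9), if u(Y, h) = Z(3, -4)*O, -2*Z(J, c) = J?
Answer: 99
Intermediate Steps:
Z(J, c) = -J/2
u(Y, h) = 9/2 (u(Y, h) = -1/2*3*(-3) = -3/2*(-3) = 9/2)
((-10)**2 - 78)*u(4, 9) = ((-10)**2 - 78)*(9/2) = (100 - 78)*(9/2) = 22*(9/2) = 99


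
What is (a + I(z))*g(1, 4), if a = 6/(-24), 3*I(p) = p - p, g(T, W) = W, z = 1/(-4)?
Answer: -1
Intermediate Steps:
z = -1/4 ≈ -0.25000
I(p) = 0 (I(p) = (p - p)/3 = (1/3)*0 = 0)
a = -1/4 (a = 6*(-1/24) = -1/4 ≈ -0.25000)
(a + I(z))*g(1, 4) = (-1/4 + 0)*4 = -1/4*4 = -1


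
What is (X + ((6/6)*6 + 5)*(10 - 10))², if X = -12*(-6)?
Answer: 5184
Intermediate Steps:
X = 72
(X + ((6/6)*6 + 5)*(10 - 10))² = (72 + ((6/6)*6 + 5)*(10 - 10))² = (72 + ((6*(⅙))*6 + 5)*0)² = (72 + (1*6 + 5)*0)² = (72 + (6 + 5)*0)² = (72 + 11*0)² = (72 + 0)² = 72² = 5184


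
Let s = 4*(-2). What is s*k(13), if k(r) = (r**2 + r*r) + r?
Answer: -2808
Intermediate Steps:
k(r) = r + 2*r**2 (k(r) = (r**2 + r**2) + r = 2*r**2 + r = r + 2*r**2)
s = -8
s*k(13) = -104*(1 + 2*13) = -104*(1 + 26) = -104*27 = -8*351 = -2808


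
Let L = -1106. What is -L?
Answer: 1106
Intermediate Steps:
-L = -1*(-1106) = 1106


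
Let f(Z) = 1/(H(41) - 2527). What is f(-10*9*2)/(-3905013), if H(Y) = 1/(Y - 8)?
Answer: 11/108546344690 ≈ 1.0134e-10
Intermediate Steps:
H(Y) = 1/(-8 + Y)
f(Z) = -33/83390 (f(Z) = 1/(1/(-8 + 41) - 2527) = 1/(1/33 - 2527) = 1/(-83390/33) = -33/83390)
f(-10*9*2)/(-3905013) = -33/83390/(-3905013) = -33/83390*(-1/3905013) = 11/108546344690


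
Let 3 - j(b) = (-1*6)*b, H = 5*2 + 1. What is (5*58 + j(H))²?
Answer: 128881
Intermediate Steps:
H = 11 (H = 10 + 1 = 11)
j(b) = 3 + 6*b (j(b) = 3 - (-1*6)*b = 3 - (-6)*b = 3 + 6*b)
(5*58 + j(H))² = (5*58 + (3 + 6*11))² = (290 + (3 + 66))² = (290 + 69)² = 359² = 128881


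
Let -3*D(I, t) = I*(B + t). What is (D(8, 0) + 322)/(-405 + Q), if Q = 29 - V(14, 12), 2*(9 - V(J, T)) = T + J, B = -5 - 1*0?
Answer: -503/558 ≈ -0.90143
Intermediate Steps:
B = -5 (B = -5 + 0 = -5)
V(J, T) = 9 - J/2 - T/2 (V(J, T) = 9 - (T + J)/2 = 9 - (J + T)/2 = 9 + (-J/2 - T/2) = 9 - J/2 - T/2)
D(I, t) = -I*(-5 + t)/3
Q = 33 (Q = 29 - (9 - ½*14 - ½*12) = 29 - (9 - 7 - 6) = 29 - 1*(-4) = 29 + 4 = 33)
(D(8, 0) + 322)/(-405 + Q) = ((⅓)*8*(5 - 1*0) + 322)/(-405 + 33) = ((⅓)*8*(5 + 0) + 322)/(-372) = ((⅓)*8*5 + 322)*(-1/372) = (40/3 + 322)*(-1/372) = (1006/3)*(-1/372) = -503/558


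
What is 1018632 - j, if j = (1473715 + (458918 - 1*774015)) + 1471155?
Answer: -1611141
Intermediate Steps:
j = 2629773 (j = (1473715 + (458918 - 774015)) + 1471155 = (1473715 - 315097) + 1471155 = 1158618 + 1471155 = 2629773)
1018632 - j = 1018632 - 1*2629773 = 1018632 - 2629773 = -1611141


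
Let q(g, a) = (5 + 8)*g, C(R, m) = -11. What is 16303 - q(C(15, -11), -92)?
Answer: 16446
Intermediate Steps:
q(g, a) = 13*g
16303 - q(C(15, -11), -92) = 16303 - 13*(-11) = 16303 - 1*(-143) = 16303 + 143 = 16446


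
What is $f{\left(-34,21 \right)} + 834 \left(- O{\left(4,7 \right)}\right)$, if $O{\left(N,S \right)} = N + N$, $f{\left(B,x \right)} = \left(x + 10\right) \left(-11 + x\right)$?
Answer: $-6362$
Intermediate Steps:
$f{\left(B,x \right)} = \left(-11 + x\right) \left(10 + x\right)$ ($f{\left(B,x \right)} = \left(10 + x\right) \left(-11 + x\right) = \left(-11 + x\right) \left(10 + x\right)$)
$O{\left(N,S \right)} = 2 N$
$f{\left(-34,21 \right)} + 834 \left(- O{\left(4,7 \right)}\right) = \left(-110 + 21^{2} - 21\right) + 834 \left(- 2 \cdot 4\right) = \left(-110 + 441 - 21\right) + 834 \left(\left(-1\right) 8\right) = 310 + 834 \left(-8\right) = 310 - 6672 = -6362$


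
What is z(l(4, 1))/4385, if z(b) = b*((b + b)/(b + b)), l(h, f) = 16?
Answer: 16/4385 ≈ 0.0036488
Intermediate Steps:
z(b) = b (z(b) = b*((2*b)/((2*b))) = b*((2*b)*(1/(2*b))) = b*1 = b)
z(l(4, 1))/4385 = 16/4385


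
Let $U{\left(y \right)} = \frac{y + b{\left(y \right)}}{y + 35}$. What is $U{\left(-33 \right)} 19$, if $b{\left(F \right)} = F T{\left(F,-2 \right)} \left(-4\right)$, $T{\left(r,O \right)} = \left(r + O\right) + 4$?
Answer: $- \frac{78375}{2} \approx -39188.0$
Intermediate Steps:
$T{\left(r,O \right)} = 4 + O + r$ ($T{\left(r,O \right)} = \left(O + r\right) + 4 = 4 + O + r$)
$b{\left(F \right)} = - 4 F \left(2 + F\right)$ ($b{\left(F \right)} = F \left(4 - 2 + F\right) \left(-4\right) = F \left(2 + F\right) \left(-4\right) = - 4 F \left(2 + F\right)$)
$U{\left(y \right)} = \frac{y - 4 y \left(2 + y\right)}{35 + y}$ ($U{\left(y \right)} = \frac{y - 4 y \left(2 + y\right)}{y + 35} = \frac{y - 4 y \left(2 + y\right)}{35 + y}$)
$U{\left(-33 \right)} 19 = - \frac{33 \left(-7 - -132\right)}{35 - 33} \cdot 19 = - \frac{33 \left(-7 + 132\right)}{2} \cdot 19 = \left(-33\right) \frac{1}{2} \cdot 125 \cdot 19 = \left(- \frac{4125}{2}\right) 19 = - \frac{78375}{2}$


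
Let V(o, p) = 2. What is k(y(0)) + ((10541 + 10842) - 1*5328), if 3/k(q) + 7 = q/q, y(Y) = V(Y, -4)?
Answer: 32109/2 ≈ 16055.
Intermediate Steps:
y(Y) = 2
k(q) = -½ (k(q) = 3/(-7 + q/q) = 3/(-7 + 1) = 3/(-6) = 3*(-⅙) = -½)
k(y(0)) + ((10541 + 10842) - 1*5328) = -½ + ((10541 + 10842) - 1*5328) = -½ + (21383 - 5328) = -½ + 16055 = 32109/2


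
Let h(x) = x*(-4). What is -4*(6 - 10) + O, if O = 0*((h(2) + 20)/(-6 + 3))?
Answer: 16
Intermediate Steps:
h(x) = -4*x
O = 0 (O = 0*((-4*2 + 20)/(-6 + 3)) = 0*((-8 + 20)/(-3)) = 0*(12*(-⅓)) = 0*(-4) = 0)
-4*(6 - 10) + O = -4*(6 - 10) + 0 = -4*(-4) + 0 = 16 + 0 = 16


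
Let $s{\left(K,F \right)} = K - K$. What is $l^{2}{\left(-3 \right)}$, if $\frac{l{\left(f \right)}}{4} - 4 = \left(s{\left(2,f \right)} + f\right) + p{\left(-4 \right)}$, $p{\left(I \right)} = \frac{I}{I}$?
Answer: $64$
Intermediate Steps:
$p{\left(I \right)} = 1$
$s{\left(K,F \right)} = 0$
$l{\left(f \right)} = 20 + 4 f$ ($l{\left(f \right)} = 16 + 4 \left(\left(0 + f\right) + 1\right) = 16 + 4 \left(f + 1\right) = 16 + 4 \left(1 + f\right) = 16 + \left(4 + 4 f\right) = 20 + 4 f$)
$l^{2}{\left(-3 \right)} = \left(20 + 4 \left(-3\right)\right)^{2} = \left(20 - 12\right)^{2} = 8^{2} = 64$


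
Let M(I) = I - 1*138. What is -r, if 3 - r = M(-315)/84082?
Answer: -252699/84082 ≈ -3.0054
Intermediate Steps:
M(I) = -138 + I (M(I) = I - 138 = -138 + I)
r = 252699/84082 (r = 3 - (-138 - 315)/84082 = 3 - (-453)/84082 = 3 - 1*(-453/84082) = 3 + 453/84082 = 252699/84082 ≈ 3.0054)
-r = -1*252699/84082 = -252699/84082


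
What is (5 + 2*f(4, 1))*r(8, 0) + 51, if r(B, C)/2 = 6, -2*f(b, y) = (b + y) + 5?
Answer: -9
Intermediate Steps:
f(b, y) = -5/2 - b/2 - y/2 (f(b, y) = -((b + y) + 5)/2 = -(5 + b + y)/2 = -5/2 - b/2 - y/2)
r(B, C) = 12 (r(B, C) = 2*6 = 12)
(5 + 2*f(4, 1))*r(8, 0) + 51 = (5 + 2*(-5/2 - 1/2*4 - 1/2*1))*12 + 51 = (5 + 2*(-5/2 - 2 - 1/2))*12 + 51 = (5 + 2*(-5))*12 + 51 = (5 - 10)*12 + 51 = -5*12 + 51 = -60 + 51 = -9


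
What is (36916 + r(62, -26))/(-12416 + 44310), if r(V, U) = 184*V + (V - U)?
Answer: 24206/15947 ≈ 1.5179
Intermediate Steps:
r(V, U) = -U + 185*V
(36916 + r(62, -26))/(-12416 + 44310) = (36916 + (-1*(-26) + 185*62))/(-12416 + 44310) = (36916 + (26 + 11470))/31894 = (36916 + 11496)*(1/31894) = 48412*(1/31894) = 24206/15947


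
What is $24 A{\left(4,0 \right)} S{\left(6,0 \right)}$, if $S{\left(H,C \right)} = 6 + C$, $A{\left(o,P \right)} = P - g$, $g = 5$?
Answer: $-720$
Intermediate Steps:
$A{\left(o,P \right)} = -5 + P$ ($A{\left(o,P \right)} = P - 5 = -5 + P$)
$24 A{\left(4,0 \right)} S{\left(6,0 \right)} = 24 \left(-5 + 0\right) \left(6 + 0\right) = 24 \left(-5\right) 6 = \left(-120\right) 6 = -720$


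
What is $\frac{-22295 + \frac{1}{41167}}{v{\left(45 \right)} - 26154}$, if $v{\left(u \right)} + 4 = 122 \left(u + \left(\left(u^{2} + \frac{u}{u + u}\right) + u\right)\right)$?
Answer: $- \frac{917818264}{9547985811} \approx -0.096127$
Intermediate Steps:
$v{\left(u \right)} = 57 + 122 u^{2} + 244 u$ ($v{\left(u \right)} = -4 + 122 \left(u + \left(\left(u^{2} + \frac{u}{u + u}\right) + u\right)\right) = -4 + 122 \left(u + \left(\left(u^{2} + \frac{u}{2 u}\right) + u\right)\right) = -4 + 122 \left(u + \left(\left(u^{2} + \frac{1}{2 u} u\right) + u\right)\right) = -4 + 122 \left(u + \left(\left(u^{2} + \frac{1}{2}\right) + u\right)\right) = -4 + 122 \left(u + \left(\left(\frac{1}{2} + u^{2}\right) + u\right)\right) = -4 + 122 \left(u + \left(\frac{1}{2} + u + u^{2}\right)\right) = -4 + 122 \left(\frac{1}{2} + u^{2} + 2 u\right) = -4 + \left(61 + 122 u^{2} + 244 u\right) = 57 + 122 u^{2} + 244 u$)
$\frac{-22295 + \frac{1}{41167}}{v{\left(45 \right)} - 26154} = \frac{-22295 + \frac{1}{41167}}{\left(57 + 122 \cdot 45^{2} + 244 \cdot 45\right) - 26154} = \frac{-22295 + \frac{1}{41167}}{\left(57 + 122 \cdot 2025 + 10980\right) - 26154} = - \frac{917818264}{41167 \left(\left(57 + 247050 + 10980\right) - 26154\right)} = - \frac{917818264}{41167 \left(258087 - 26154\right)} = - \frac{917818264}{41167 \cdot 231933} = \left(- \frac{917818264}{41167}\right) \frac{1}{231933} = - \frac{917818264}{9547985811}$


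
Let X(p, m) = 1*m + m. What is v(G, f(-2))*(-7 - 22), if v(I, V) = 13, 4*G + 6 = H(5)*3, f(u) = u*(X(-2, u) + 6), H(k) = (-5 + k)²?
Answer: -377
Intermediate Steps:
X(p, m) = 2*m (X(p, m) = m + m = 2*m)
f(u) = u*(6 + 2*u) (f(u) = u*(2*u + 6) = u*(6 + 2*u))
G = -3/2 (G = -3/2 + ((-5 + 5)²*3)/4 = -3/2 + (0²*3)/4 = -3/2 + (0*3)/4 = -3/2 + (¼)*0 = -3/2 + 0 = -3/2 ≈ -1.5000)
v(G, f(-2))*(-7 - 22) = 13*(-7 - 22) = 13*(-29) = -377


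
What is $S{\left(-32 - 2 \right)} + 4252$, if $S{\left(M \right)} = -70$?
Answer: $4182$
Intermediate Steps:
$S{\left(-32 - 2 \right)} + 4252 = -70 + 4252 = 4182$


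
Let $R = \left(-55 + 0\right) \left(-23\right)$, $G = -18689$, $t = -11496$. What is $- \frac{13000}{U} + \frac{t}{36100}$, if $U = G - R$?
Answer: $\frac{29988602}{90042425} \approx 0.33305$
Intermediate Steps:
$R = 1265$ ($R = \left(-55\right) \left(-23\right) = 1265$)
$U = -19954$ ($U = -18689 - 1265 = -19954$)
$- \frac{13000}{U} + \frac{t}{36100} = - \frac{13000}{-19954} - \frac{11496}{36100} = \left(-13000\right) \left(- \frac{1}{19954}\right) - \frac{2874}{9025} = \frac{6500}{9977} - \frac{2874}{9025} = \frac{29988602}{90042425}$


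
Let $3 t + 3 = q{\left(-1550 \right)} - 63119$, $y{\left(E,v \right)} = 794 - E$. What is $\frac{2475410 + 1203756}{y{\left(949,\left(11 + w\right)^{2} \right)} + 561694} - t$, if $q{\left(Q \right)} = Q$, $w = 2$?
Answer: $\frac{36326887706}{1684617} \approx 21564.0$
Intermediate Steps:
$t = - \frac{64672}{3}$ ($t = -1 + \frac{-1550 - 63119}{3} = -1 + \frac{1}{3} \left(-64669\right) = -1 - \frac{64669}{3} = - \frac{64672}{3} \approx -21557.0$)
$\frac{2475410 + 1203756}{y{\left(949,\left(11 + w\right)^{2} \right)} + 561694} - t = \frac{2475410 + 1203756}{\left(794 - 949\right) + 561694} - - \frac{64672}{3} = \frac{3679166}{\left(794 - 949\right) + 561694} + \frac{64672}{3} = \frac{3679166}{-155 + 561694} + \frac{64672}{3} = \frac{3679166}{561539} + \frac{64672}{3} = \frac{36326887706}{1684617}$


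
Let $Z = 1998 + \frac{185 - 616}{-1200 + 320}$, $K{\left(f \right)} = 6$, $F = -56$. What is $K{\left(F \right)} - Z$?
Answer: $- \frac{1753391}{880} \approx -1992.5$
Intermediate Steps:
$Z = \frac{1758671}{880}$ ($Z = 1998 - \frac{431}{-880} = 1998 - - \frac{431}{880} = 1998 + \frac{431}{880} = \frac{1758671}{880} \approx 1998.5$)
$K{\left(F \right)} - Z = 6 - \frac{1758671}{880} = - \frac{1753391}{880}$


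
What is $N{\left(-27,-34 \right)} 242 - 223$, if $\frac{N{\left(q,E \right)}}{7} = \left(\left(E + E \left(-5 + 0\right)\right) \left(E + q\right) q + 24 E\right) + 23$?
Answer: $378098883$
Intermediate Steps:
$N{\left(q,E \right)} = 161 + 168 E - 28 E q \left(E + q\right)$ ($N{\left(q,E \right)} = 7 \left(\left(\left(E + E \left(-5 + 0\right)\right) \left(E + q\right) q + 24 E\right) + 23\right) = 7 \left(\left(\left(E + E \left(-5\right)\right) \left(E + q\right) q + 24 E\right) + 23\right) = 7 \left(\left(\left(E - 5 E\right) \left(E + q\right) q + 24 E\right) + 23\right) = 7 \left(\left(- 4 E \left(E + q\right) q + 24 E\right) + 23\right) = 7 \left(\left(- 4 E q \left(E + q\right) + 24 E\right) + 23\right) = 7 \left(\left(24 E - 4 E q \left(E + q\right)\right) + 23\right) = 7 \left(23 + 24 E - 4 E q \left(E + q\right)\right) = 161 + 168 E - 28 E q \left(E + q\right)$)
$N{\left(-27,-34 \right)} 242 - 223 = \left(161 + 168 \left(-34\right) - - 952 \left(-27\right)^{2} - - 756 \left(-34\right)^{2}\right) 242 - 223 = \left(161 - 5712 - \left(-952\right) 729 - \left(-756\right) 1156\right) 242 - 223 = \left(161 - 5712 + 694008 + 873936\right) 242 - 223 = 1562393 \cdot 242 - 223 = 378099106 - 223 = 378098883$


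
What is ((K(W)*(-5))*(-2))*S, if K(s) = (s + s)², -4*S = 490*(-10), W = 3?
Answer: 441000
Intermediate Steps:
S = 1225 (S = -245*(-10)/2 = -¼*(-4900) = 1225)
K(s) = 4*s² (K(s) = (2*s)² = 4*s²)
((K(W)*(-5))*(-2))*S = (((4*3²)*(-5))*(-2))*1225 = (((4*9)*(-5))*(-2))*1225 = ((36*(-5))*(-2))*1225 = -180*(-2)*1225 = 360*1225 = 441000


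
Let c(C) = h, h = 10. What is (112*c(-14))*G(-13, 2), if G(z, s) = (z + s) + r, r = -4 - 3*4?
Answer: -30240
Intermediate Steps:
c(C) = 10
r = -16 (r = -4 - 12 = -16)
G(z, s) = -16 + s + z (G(z, s) = (z + s) - 16 = (s + z) - 16 = -16 + s + z)
(112*c(-14))*G(-13, 2) = (112*10)*(-16 + 2 - 13) = 1120*(-27) = -30240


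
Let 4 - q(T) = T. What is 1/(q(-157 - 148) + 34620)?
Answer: 1/34929 ≈ 2.8629e-5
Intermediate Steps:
q(T) = 4 - T
1/(q(-157 - 148) + 34620) = 1/((4 - (-157 - 148)) + 34620) = 1/((4 - 1*(-305)) + 34620) = 1/((4 + 305) + 34620) = 1/(309 + 34620) = 1/34929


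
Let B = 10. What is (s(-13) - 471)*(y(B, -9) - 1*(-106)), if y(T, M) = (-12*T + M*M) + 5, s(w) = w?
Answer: -34848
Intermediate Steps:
y(T, M) = 5 + M² - 12*T (y(T, M) = (-12*T + M²) + 5 = (M² - 12*T) + 5 = 5 + M² - 12*T)
(s(-13) - 471)*(y(B, -9) - 1*(-106)) = (-13 - 471)*((5 + (-9)² - 12*10) - 1*(-106)) = -484*((5 + 81 - 120) + 106) = -484*(-34 + 106) = -484*72 = -34848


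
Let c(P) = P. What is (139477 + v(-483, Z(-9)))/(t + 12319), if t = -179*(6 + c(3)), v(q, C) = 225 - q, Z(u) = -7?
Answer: 140185/10708 ≈ 13.092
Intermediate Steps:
t = -1611 (t = -179*(6 + 3) = -179*9 = -1611)
(139477 + v(-483, Z(-9)))/(t + 12319) = (139477 + (225 - 1*(-483)))/(-1611 + 12319) = (139477 + (225 + 483))/10708 = (139477 + 708)*(1/10708) = 140185*(1/10708) = 140185/10708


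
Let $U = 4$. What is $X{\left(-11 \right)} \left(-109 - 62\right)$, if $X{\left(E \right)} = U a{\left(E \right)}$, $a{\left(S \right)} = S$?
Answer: $7524$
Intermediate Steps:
$X{\left(E \right)} = 4 E$
$X{\left(-11 \right)} \left(-109 - 62\right) = 4 \left(-11\right) \left(-109 - 62\right) = \left(-44\right) \left(-171\right) = 7524$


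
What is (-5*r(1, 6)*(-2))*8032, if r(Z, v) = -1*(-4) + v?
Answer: 803200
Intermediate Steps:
r(Z, v) = 4 + v
(-5*r(1, 6)*(-2))*8032 = (-5*(4 + 6)*(-2))*8032 = (-5*10*(-2))*8032 = -50*(-2)*8032 = 100*8032 = 803200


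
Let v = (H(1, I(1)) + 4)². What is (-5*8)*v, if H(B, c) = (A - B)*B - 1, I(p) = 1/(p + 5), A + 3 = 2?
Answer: -40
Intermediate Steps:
A = -1 (A = -3 + 2 = -1)
I(p) = 1/(5 + p)
H(B, c) = -1 + B*(-1 - B) (H(B, c) = (-1 - B)*B - 1 = B*(-1 - B) - 1 = -1 + B*(-1 - B))
v = 1 (v = ((-1 - 1*1 - 1*1²) + 4)² = ((-1 - 1 - 1*1) + 4)² = ((-1 - 1 - 1) + 4)² = (-3 + 4)² = 1² = 1)
(-5*8)*v = -5*8*1 = -40*1 = -40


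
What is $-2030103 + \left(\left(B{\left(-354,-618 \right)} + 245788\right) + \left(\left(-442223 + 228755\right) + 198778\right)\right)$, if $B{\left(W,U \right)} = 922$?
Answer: $-1798083$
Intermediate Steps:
$-2030103 + \left(\left(B{\left(-354,-618 \right)} + 245788\right) + \left(\left(-442223 + 228755\right) + 198778\right)\right) = -2030103 + \left(\left(922 + 245788\right) + \left(\left(-442223 + 228755\right) + 198778\right)\right) = -2030103 + \left(246710 + \left(-213468 + 198778\right)\right) = -2030103 + \left(246710 - 14690\right) = -2030103 + 232020 = -1798083$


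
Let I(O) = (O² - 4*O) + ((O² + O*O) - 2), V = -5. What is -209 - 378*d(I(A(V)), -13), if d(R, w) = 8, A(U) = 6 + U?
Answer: -3233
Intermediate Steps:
I(O) = -2 - 4*O + 3*O² (I(O) = (O² - 4*O) + ((O² + O²) - 2) = (O² - 4*O) + (2*O² - 2) = (O² - 4*O) + (-2 + 2*O²) = -2 - 4*O + 3*O²)
-209 - 378*d(I(A(V)), -13) = -209 - 378*8 = -209 - 3024 = -3233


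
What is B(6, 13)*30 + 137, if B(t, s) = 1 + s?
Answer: 557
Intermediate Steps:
B(6, 13)*30 + 137 = (1 + 13)*30 + 137 = 14*30 + 137 = 420 + 137 = 557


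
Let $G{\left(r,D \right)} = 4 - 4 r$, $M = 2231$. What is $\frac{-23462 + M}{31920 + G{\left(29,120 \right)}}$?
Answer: $- \frac{3033}{4544} \approx -0.66747$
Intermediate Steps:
$\frac{-23462 + M}{31920 + G{\left(29,120 \right)}} = \frac{-23462 + 2231}{31920 + \left(4 - 116\right)} = - \frac{21231}{31920 + \left(4 - 116\right)} = - \frac{21231}{31920 - 112} = - \frac{21231}{31808} = \left(-21231\right) \frac{1}{31808} = - \frac{3033}{4544}$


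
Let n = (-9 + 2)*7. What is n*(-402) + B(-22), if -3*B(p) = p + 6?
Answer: 59110/3 ≈ 19703.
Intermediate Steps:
n = -49 (n = -7*7 = -49)
B(p) = -2 - p/3 (B(p) = -(p + 6)/3 = -(6 + p)/3 = -2 - p/3)
n*(-402) + B(-22) = -49*(-402) + (-2 - ⅓*(-22)) = 19698 + (-2 + 22/3) = 19698 + 16/3 = 59110/3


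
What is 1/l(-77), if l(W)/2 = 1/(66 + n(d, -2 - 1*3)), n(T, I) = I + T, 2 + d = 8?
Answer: 67/2 ≈ 33.500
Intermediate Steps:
d = 6 (d = -2 + 8 = 6)
l(W) = 2/67 (l(W) = 2/(66 + ((-2 - 1*3) + 6)) = 2/(66 + ((-2 - 3) + 6)) = 2/(66 + (-5 + 6)) = 2/(66 + 1) = 2/67)
1/l(-77) = 1/(2/67) = 67/2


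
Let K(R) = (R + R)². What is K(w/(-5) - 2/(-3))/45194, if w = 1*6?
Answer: 128/5084325 ≈ 2.5175e-5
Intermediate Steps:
w = 6
K(R) = 4*R² (K(R) = (2*R)² = 4*R²)
K(w/(-5) - 2/(-3))/45194 = (4*(6/(-5) - 2/(-3))²)/45194 = (4*(6*(-⅕) - 2*(-⅓))²)/45194 = (4*(-6/5 + ⅔)²)/45194 = (4*(-8/15)²)/45194 = (4*(64/225))/45194 = (1/45194)*(256/225) = 128/5084325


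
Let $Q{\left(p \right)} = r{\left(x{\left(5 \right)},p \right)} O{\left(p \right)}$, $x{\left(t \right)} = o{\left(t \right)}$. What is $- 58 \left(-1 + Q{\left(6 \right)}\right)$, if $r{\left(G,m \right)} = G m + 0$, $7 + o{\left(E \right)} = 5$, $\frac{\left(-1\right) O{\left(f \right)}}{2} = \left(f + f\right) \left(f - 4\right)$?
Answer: $-33350$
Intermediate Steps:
$O{\left(f \right)} = - 4 f \left(-4 + f\right)$ ($O{\left(f \right)} = - 2 \left(f + f\right) \left(f - 4\right) = - 2 \cdot 2 f \left(-4 + f\right) = - 4 f \left(-4 + f\right)$)
$o{\left(E \right)} = -2$ ($o{\left(E \right)} = -7 + 5 = -2$)
$x{\left(t \right)} = -2$
$r{\left(G,m \right)} = G m$
$Q{\left(p \right)} = - 8 p^{2} \left(4 - p\right)$ ($Q{\left(p \right)} = - 2 p 4 p \left(4 - p\right) = - 8 p^{2} \left(4 - p\right)$)
$- 58 \left(-1 + Q{\left(6 \right)}\right) = - 58 \left(-1 + 8 \cdot 6^{2} \left(-4 + 6\right)\right) = - 58 \left(-1 + 8 \cdot 36 \cdot 2\right) = - 58 \left(-1 + 576\right) = \left(-58\right) 575 = -33350$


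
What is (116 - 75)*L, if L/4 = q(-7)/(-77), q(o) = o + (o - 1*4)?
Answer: 2952/77 ≈ 38.338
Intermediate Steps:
q(o) = -4 + 2*o (q(o) = o + (o - 4) = o + (-4 + o) = -4 + 2*o)
L = 72/77 (L = 4*((-4 + 2*(-7))/(-77)) = 4*((-4 - 14)*(-1/77)) = 4*(-18*(-1/77)) = 4*(18/77) = 72/77 ≈ 0.93507)
(116 - 75)*L = (116 - 75)*(72/77) = 41*(72/77) = 2952/77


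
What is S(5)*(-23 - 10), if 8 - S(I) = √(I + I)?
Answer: -264 + 33*√10 ≈ -159.64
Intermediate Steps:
S(I) = 8 - √2*√I (S(I) = 8 - √(I + I) = 8 - √(2*I) = 8 - √2*√I)
S(5)*(-23 - 10) = (8 - √2*√5)*(-23 - 10) = (8 - √10)*(-33) = -264 + 33*√10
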